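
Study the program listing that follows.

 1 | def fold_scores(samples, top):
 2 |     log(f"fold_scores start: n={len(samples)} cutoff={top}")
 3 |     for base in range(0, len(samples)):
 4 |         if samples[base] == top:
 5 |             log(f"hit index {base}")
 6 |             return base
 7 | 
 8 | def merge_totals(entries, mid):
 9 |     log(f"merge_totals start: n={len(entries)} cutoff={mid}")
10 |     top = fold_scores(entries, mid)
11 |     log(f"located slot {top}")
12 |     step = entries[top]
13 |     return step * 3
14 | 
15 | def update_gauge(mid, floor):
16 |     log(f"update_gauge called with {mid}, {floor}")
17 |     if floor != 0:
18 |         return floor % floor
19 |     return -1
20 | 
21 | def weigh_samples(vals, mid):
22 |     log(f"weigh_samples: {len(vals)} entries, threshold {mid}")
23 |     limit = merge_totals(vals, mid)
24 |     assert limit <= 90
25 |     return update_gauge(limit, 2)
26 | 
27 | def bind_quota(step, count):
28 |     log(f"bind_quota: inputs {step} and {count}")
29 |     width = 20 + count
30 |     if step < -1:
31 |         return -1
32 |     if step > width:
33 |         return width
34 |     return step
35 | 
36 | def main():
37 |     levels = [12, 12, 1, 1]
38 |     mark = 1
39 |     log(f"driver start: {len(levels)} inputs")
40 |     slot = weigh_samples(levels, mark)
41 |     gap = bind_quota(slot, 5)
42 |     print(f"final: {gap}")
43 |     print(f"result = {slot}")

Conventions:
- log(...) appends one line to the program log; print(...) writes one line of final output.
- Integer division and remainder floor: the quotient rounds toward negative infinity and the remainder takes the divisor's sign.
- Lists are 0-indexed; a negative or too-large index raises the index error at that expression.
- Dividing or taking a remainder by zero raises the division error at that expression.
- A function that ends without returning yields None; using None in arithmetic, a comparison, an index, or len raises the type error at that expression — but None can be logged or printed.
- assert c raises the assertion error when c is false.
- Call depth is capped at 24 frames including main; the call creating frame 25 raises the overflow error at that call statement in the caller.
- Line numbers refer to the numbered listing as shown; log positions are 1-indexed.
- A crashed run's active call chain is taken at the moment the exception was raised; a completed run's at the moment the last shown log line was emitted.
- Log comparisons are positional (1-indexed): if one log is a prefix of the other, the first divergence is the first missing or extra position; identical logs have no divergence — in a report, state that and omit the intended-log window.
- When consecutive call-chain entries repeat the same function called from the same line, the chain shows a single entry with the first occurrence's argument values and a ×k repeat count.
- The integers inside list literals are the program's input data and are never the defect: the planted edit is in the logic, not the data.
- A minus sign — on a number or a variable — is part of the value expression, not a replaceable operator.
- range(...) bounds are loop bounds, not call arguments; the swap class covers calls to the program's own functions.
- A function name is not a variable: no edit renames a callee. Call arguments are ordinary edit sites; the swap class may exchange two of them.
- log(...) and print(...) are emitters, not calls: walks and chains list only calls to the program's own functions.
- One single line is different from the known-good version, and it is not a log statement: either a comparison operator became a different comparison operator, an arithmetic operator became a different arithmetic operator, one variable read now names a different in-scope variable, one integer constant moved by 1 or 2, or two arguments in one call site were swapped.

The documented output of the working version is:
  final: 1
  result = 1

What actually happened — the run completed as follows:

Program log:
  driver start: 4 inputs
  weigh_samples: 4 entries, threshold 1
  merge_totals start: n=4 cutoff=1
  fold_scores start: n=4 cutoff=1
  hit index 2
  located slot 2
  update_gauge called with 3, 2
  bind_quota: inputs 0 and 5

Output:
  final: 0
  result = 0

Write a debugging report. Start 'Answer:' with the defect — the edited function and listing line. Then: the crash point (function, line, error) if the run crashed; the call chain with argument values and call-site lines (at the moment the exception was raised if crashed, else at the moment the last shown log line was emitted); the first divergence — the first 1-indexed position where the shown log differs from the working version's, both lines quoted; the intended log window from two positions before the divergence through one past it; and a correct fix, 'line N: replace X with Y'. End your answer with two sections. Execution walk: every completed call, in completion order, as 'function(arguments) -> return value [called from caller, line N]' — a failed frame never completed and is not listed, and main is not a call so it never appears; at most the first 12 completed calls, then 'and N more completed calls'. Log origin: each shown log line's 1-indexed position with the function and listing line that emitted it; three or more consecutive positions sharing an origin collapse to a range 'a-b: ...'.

Answer: the defect is in update_gauge at line 18.
The tell: Log line 8 is where behavior first shows: 'bind_quota: inputs 0 and 5' appears instead of 'bind_quota: inputs 1 and 5'.
Call chain: main -> bind_quota(0, 5) (called at line 41).
First divergence: position 8 — the shown line 'bind_quota: inputs 0 and 5' should read 'bind_quota: inputs 1 and 5'.
Intended log window:
  6: located slot 2
  7: update_gauge called with 3, 2
  8: bind_quota: inputs 1 and 5
Execution walk:
  fold_scores([12, 12, 1, 1], 1) -> 2  [called from merge_totals, line 10]
  merge_totals([12, 12, 1, 1], 1) -> 3  [called from weigh_samples, line 23]
  update_gauge(3, 2) -> 0  [called from weigh_samples, line 25]
  weigh_samples([12, 12, 1, 1], 1) -> 0  [called from main, line 40]
  bind_quota(0, 5) -> 0  [called from main, line 41]
Log origin:
  1: emitted by main (line 39)
  2: emitted by weigh_samples (line 22)
  3: emitted by merge_totals (line 9)
  4: emitted by fold_scores (line 2)
  5: emitted by fold_scores (line 5)
  6: emitted by merge_totals (line 11)
  7: emitted by update_gauge (line 16)
  8: emitted by bind_quota (line 28)
A correct fix: line 18: replace `floor % floor` with `mid % floor`.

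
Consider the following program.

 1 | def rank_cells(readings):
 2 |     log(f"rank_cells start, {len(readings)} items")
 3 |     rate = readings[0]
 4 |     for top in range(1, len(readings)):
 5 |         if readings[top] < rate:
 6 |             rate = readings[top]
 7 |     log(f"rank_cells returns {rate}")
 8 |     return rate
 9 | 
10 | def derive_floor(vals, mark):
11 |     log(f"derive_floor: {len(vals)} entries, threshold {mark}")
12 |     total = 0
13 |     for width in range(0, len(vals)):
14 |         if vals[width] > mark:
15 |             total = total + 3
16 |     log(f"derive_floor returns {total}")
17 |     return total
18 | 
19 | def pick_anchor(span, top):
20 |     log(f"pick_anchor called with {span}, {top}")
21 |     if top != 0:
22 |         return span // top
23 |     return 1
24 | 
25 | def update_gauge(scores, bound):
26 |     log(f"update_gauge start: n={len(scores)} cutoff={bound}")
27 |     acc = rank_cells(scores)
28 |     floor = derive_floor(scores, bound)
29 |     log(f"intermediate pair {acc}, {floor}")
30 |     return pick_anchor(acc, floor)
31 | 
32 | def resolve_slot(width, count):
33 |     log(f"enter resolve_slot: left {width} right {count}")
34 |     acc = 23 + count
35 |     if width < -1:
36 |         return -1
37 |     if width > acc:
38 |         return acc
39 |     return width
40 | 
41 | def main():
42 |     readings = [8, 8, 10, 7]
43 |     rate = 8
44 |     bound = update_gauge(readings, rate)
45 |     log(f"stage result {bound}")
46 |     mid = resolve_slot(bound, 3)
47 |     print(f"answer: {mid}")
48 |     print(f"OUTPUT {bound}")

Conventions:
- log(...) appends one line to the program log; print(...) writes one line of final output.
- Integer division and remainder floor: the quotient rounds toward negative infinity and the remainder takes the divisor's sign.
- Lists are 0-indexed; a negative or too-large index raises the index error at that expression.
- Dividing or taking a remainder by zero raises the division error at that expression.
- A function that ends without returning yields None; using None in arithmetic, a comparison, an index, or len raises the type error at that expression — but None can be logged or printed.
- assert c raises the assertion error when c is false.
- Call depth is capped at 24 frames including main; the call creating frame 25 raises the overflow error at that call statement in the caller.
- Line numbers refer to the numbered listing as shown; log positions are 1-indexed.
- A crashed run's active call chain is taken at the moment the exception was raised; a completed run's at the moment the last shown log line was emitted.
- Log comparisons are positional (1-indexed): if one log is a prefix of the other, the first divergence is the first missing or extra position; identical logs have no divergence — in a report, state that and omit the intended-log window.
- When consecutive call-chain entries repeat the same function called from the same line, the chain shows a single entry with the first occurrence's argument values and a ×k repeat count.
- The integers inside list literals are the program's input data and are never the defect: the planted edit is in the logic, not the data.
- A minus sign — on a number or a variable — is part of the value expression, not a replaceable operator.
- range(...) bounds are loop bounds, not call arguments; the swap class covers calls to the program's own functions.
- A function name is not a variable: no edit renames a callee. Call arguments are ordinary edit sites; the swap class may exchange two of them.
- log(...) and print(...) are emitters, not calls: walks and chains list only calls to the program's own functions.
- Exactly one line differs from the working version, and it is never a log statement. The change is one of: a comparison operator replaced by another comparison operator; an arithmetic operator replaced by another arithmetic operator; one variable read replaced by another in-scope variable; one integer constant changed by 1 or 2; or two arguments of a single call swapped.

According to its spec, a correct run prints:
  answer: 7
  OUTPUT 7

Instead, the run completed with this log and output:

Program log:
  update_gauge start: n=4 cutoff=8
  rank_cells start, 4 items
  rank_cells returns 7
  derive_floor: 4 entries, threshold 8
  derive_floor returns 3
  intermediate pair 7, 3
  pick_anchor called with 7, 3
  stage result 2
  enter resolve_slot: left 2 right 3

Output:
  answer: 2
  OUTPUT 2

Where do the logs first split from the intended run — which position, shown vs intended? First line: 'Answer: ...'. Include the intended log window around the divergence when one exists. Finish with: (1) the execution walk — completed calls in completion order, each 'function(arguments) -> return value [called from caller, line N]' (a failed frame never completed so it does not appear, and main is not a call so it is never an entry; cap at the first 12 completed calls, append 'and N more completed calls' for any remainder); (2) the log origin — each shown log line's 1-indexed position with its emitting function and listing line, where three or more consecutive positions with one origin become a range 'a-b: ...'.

Answer: position 5 — the shown line 'derive_floor returns 3' should read 'derive_floor returns 1'.
Intended log window:
  3: rank_cells returns 7
  4: derive_floor: 4 entries, threshold 8
  5: derive_floor returns 1
  6: intermediate pair 7, 1
Execution walk:
  rank_cells([8, 8, 10, 7]) -> 7  [called from update_gauge, line 27]
  derive_floor([8, 8, 10, 7], 8) -> 3  [called from update_gauge, line 28]
  pick_anchor(7, 3) -> 2  [called from update_gauge, line 30]
  update_gauge([8, 8, 10, 7], 8) -> 2  [called from main, line 44]
  resolve_slot(2, 3) -> 2  [called from main, line 46]
Log line origins:
  1 — update_gauge, line 26
  2 — rank_cells, line 2
  3 — rank_cells, line 7
  4 — derive_floor, line 11
  5 — derive_floor, line 16
  6 — update_gauge, line 29
  7 — pick_anchor, line 20
  8 — main, line 45
  9 — resolve_slot, line 33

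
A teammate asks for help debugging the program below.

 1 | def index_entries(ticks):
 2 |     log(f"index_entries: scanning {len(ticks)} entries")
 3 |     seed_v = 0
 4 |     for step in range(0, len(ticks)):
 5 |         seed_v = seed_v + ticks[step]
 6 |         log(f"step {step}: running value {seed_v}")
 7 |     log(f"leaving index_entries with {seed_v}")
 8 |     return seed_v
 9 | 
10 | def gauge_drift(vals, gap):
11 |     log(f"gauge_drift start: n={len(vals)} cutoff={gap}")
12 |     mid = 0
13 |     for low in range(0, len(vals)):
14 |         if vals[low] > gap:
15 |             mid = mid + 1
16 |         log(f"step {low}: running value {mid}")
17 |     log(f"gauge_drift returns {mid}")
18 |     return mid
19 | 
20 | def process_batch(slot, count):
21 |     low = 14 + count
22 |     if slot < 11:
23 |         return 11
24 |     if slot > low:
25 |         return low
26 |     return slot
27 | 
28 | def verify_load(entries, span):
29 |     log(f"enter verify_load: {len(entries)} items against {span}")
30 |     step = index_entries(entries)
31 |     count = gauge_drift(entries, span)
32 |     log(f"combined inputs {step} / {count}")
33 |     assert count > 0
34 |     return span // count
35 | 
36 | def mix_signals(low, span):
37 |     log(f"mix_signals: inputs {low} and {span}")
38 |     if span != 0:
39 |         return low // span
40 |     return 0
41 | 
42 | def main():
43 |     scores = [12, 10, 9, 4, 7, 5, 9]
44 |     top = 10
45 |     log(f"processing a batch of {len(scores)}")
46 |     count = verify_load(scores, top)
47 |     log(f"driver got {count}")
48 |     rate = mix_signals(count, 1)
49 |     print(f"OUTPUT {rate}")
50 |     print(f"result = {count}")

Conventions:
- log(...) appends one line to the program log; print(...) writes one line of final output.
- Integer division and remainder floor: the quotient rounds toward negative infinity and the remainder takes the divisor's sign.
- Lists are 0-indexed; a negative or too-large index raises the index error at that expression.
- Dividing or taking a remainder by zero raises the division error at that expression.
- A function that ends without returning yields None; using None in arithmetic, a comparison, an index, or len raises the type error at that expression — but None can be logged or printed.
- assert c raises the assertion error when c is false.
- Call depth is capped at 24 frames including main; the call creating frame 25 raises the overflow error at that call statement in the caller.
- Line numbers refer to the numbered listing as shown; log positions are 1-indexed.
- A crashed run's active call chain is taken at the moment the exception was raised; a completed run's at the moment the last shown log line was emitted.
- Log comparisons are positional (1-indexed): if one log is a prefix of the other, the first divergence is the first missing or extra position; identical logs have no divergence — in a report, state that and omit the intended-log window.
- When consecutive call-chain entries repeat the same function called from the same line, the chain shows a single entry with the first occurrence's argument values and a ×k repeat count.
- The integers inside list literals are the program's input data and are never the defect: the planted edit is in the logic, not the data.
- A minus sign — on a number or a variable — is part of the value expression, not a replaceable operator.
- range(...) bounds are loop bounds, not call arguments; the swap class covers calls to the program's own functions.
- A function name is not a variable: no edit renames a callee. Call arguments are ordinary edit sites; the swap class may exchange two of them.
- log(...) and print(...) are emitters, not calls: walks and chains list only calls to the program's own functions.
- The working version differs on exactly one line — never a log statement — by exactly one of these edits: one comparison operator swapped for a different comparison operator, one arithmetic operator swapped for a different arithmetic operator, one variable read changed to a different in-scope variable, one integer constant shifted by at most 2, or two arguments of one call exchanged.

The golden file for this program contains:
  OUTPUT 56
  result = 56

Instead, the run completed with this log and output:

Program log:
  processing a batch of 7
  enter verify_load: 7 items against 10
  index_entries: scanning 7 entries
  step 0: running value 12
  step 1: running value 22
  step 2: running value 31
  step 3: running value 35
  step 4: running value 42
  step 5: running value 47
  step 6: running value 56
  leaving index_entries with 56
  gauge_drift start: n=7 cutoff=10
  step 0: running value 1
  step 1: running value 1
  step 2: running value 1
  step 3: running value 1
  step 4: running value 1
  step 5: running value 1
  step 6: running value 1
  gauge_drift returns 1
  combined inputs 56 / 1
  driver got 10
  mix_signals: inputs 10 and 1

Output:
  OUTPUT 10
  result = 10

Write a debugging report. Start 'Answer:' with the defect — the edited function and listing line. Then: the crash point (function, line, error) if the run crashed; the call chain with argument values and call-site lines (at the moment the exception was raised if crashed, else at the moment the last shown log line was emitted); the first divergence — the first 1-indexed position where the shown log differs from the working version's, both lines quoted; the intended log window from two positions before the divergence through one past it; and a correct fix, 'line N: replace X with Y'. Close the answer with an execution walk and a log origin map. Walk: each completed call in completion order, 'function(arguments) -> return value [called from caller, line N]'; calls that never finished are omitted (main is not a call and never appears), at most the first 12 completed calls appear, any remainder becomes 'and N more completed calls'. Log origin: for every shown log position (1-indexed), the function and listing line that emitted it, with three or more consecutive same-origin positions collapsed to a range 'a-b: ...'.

Answer: the defect is in verify_load at line 34.
Core observation: Everything matches until log position 22, which reads 'driver got 10' in place of 'driver got 56'.
Call chain: main -> mix_signals(10, 1) (called at line 48).
First divergence: at position 22 the run shows 'driver got 10' where the working version logs 'driver got 56'.
Intended log window:
  20: gauge_drift returns 1
  21: combined inputs 56 / 1
  22: driver got 56
  23: mix_signals: inputs 56 and 1
Execution walk:
  index_entries([12, 10, 9, 4, 7, 5, 9]) -> 56  [called from verify_load, line 30]
  gauge_drift([12, 10, 9, 4, 7, 5, 9], 10) -> 1  [called from verify_load, line 31]
  verify_load([12, 10, 9, 4, 7, 5, 9], 10) -> 10  [called from main, line 46]
  mix_signals(10, 1) -> 10  [called from main, line 48]
Log origins:
  1: logged in main at line 45
  2: logged in verify_load at line 29
  3: logged in index_entries at line 2
  4-10: logged in index_entries at line 6
  11: logged in index_entries at line 7
  12: logged in gauge_drift at line 11
  13-19: logged in gauge_drift at line 16
  20: logged in gauge_drift at line 17
  21: logged in verify_load at line 32
  22: logged in main at line 47
  23: logged in mix_signals at line 37
A correct fix: line 34: replace `span` with `step`.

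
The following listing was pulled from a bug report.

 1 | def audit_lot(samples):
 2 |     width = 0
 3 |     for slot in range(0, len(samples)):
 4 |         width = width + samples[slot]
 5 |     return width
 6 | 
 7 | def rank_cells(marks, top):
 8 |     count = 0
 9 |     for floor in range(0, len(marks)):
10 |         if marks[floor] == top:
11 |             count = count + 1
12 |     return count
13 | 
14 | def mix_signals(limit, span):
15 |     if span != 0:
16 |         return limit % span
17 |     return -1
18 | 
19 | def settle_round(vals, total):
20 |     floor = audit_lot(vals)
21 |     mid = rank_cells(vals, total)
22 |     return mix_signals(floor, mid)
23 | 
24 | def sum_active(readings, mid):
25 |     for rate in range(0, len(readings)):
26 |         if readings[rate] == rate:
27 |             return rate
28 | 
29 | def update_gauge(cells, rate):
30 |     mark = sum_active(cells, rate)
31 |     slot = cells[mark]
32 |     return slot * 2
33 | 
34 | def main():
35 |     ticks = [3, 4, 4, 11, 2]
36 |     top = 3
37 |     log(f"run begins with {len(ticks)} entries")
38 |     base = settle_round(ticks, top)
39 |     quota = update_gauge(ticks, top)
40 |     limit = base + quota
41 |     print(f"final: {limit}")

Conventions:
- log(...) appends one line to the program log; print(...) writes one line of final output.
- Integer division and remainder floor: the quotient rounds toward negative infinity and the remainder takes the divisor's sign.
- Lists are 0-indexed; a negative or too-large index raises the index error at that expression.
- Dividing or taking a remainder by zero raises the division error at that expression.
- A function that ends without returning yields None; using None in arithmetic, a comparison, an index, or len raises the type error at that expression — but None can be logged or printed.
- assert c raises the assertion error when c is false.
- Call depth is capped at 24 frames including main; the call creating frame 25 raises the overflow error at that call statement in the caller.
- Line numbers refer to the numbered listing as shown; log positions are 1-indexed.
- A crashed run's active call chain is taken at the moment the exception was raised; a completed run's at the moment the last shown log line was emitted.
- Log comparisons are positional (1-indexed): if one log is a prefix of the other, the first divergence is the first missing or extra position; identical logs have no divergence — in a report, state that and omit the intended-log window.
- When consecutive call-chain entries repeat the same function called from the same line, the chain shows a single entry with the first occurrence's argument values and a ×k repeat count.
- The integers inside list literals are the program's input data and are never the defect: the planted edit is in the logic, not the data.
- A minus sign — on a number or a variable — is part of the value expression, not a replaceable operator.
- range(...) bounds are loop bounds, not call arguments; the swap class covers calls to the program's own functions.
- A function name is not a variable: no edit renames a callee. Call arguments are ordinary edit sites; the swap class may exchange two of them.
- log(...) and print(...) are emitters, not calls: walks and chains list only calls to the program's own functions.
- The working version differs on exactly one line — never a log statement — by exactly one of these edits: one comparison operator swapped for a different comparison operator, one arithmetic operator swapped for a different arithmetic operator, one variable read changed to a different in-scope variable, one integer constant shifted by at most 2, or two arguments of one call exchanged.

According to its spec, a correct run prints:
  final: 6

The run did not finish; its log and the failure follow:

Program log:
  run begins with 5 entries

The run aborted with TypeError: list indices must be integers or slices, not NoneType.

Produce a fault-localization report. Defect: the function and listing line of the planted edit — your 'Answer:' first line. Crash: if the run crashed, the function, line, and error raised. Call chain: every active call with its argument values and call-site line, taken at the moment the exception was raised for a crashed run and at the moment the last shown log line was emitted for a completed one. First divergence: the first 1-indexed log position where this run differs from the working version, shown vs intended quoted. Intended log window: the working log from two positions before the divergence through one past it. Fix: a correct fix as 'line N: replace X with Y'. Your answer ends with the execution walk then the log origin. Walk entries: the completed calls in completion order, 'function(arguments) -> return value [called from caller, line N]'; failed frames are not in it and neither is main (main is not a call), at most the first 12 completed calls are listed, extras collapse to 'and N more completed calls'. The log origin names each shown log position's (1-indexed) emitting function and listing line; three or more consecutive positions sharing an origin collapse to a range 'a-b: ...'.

Answer: the defect is in sum_active at line 26.
Key observation: All emitted log lines are correct; the crash alone marks the defect.
Crash: update_gauge, line 31, TypeError.
Call chain: main -> update_gauge([3, 4, 4, 11, 2], 3) (called at line 39).
First divergence: none — the logs agree in full.
Execution walk:
  audit_lot([3, 4, 4, 11, 2]) -> 24  [called from settle_round, line 20]
  rank_cells([3, 4, 4, 11, 2], 3) -> 1  [called from settle_round, line 21]
  mix_signals(24, 1) -> 0  [called from settle_round, line 22]
  settle_round([3, 4, 4, 11, 2], 3) -> 0  [called from main, line 38]
  sum_active([3, 4, 4, 11, 2], 3) -> None  [called from update_gauge, line 30]
Origin of each log line:
  1: from main, line 37
A correct fix: line 26: replace `readings[rate] == rate` with `readings[rate] == mid`.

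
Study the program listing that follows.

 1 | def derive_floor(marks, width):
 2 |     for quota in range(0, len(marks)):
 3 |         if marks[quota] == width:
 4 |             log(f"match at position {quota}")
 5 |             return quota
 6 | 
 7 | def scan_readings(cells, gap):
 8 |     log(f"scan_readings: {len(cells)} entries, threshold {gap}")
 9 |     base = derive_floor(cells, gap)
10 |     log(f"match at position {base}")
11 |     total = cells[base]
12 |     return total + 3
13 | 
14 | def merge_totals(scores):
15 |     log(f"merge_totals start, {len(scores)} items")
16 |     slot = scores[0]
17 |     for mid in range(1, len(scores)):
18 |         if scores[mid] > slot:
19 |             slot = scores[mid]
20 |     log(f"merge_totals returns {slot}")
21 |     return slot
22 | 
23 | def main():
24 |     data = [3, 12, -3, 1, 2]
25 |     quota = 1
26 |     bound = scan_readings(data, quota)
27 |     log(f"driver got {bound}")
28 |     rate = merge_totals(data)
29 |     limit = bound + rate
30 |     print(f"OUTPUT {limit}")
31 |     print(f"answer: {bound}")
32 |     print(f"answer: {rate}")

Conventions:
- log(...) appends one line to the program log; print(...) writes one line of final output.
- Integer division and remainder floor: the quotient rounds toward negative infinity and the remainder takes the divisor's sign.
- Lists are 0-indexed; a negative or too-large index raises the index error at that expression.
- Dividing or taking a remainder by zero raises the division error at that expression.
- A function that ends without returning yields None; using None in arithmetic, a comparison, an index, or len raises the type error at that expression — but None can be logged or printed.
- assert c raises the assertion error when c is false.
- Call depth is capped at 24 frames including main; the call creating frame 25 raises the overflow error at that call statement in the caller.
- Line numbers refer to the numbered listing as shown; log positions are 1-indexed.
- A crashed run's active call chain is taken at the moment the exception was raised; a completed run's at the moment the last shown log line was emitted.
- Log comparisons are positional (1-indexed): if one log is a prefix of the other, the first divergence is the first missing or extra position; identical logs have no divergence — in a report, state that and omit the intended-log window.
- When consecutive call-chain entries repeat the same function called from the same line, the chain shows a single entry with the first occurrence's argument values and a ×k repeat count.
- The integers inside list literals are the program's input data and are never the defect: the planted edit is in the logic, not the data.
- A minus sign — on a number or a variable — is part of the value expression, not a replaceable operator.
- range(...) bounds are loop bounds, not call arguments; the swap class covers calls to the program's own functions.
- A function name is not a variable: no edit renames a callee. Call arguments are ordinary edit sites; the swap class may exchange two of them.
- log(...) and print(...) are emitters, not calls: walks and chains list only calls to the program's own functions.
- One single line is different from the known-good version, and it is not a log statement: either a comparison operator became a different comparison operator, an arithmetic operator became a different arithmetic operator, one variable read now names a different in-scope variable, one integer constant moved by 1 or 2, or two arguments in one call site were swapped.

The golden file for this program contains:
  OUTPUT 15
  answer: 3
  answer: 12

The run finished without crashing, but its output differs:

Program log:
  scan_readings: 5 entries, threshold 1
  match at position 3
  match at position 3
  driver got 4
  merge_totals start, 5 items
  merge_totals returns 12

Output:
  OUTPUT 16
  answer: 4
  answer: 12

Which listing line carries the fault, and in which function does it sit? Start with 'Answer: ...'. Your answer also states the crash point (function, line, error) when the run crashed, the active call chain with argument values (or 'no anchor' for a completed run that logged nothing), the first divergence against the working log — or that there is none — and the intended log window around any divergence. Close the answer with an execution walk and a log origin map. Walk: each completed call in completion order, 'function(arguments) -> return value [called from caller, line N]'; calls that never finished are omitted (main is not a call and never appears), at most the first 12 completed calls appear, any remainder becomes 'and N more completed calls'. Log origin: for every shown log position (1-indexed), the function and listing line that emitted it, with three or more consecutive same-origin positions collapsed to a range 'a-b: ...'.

Answer: the defect is in scan_readings at line 12.
Key fact: The log first diverges at position 4: the faulty run prints 'driver got 4' where the working version prints 'driver got 3'.
Call chain: main -> merge_totals([3, 12, -3, 1, 2]) (called at line 28).
First divergence: position 4; shown 'driver got 4' vs intended 'driver got 3'.
Intended log window:
  2: match at position 3
  3: match at position 3
  4: driver got 3
  5: merge_totals start, 5 items
Execution walk:
  derive_floor([3, 12, -3, 1, 2], 1) -> 3  [called from scan_readings, line 9]
  scan_readings([3, 12, -3, 1, 2], 1) -> 4  [called from main, line 26]
  merge_totals([3, 12, -3, 1, 2]) -> 12  [called from main, line 28]
Log line origins:
  1 — scan_readings, line 8
  2 — derive_floor, line 4
  3 — scan_readings, line 10
  4 — main, line 27
  5 — merge_totals, line 15
  6 — merge_totals, line 20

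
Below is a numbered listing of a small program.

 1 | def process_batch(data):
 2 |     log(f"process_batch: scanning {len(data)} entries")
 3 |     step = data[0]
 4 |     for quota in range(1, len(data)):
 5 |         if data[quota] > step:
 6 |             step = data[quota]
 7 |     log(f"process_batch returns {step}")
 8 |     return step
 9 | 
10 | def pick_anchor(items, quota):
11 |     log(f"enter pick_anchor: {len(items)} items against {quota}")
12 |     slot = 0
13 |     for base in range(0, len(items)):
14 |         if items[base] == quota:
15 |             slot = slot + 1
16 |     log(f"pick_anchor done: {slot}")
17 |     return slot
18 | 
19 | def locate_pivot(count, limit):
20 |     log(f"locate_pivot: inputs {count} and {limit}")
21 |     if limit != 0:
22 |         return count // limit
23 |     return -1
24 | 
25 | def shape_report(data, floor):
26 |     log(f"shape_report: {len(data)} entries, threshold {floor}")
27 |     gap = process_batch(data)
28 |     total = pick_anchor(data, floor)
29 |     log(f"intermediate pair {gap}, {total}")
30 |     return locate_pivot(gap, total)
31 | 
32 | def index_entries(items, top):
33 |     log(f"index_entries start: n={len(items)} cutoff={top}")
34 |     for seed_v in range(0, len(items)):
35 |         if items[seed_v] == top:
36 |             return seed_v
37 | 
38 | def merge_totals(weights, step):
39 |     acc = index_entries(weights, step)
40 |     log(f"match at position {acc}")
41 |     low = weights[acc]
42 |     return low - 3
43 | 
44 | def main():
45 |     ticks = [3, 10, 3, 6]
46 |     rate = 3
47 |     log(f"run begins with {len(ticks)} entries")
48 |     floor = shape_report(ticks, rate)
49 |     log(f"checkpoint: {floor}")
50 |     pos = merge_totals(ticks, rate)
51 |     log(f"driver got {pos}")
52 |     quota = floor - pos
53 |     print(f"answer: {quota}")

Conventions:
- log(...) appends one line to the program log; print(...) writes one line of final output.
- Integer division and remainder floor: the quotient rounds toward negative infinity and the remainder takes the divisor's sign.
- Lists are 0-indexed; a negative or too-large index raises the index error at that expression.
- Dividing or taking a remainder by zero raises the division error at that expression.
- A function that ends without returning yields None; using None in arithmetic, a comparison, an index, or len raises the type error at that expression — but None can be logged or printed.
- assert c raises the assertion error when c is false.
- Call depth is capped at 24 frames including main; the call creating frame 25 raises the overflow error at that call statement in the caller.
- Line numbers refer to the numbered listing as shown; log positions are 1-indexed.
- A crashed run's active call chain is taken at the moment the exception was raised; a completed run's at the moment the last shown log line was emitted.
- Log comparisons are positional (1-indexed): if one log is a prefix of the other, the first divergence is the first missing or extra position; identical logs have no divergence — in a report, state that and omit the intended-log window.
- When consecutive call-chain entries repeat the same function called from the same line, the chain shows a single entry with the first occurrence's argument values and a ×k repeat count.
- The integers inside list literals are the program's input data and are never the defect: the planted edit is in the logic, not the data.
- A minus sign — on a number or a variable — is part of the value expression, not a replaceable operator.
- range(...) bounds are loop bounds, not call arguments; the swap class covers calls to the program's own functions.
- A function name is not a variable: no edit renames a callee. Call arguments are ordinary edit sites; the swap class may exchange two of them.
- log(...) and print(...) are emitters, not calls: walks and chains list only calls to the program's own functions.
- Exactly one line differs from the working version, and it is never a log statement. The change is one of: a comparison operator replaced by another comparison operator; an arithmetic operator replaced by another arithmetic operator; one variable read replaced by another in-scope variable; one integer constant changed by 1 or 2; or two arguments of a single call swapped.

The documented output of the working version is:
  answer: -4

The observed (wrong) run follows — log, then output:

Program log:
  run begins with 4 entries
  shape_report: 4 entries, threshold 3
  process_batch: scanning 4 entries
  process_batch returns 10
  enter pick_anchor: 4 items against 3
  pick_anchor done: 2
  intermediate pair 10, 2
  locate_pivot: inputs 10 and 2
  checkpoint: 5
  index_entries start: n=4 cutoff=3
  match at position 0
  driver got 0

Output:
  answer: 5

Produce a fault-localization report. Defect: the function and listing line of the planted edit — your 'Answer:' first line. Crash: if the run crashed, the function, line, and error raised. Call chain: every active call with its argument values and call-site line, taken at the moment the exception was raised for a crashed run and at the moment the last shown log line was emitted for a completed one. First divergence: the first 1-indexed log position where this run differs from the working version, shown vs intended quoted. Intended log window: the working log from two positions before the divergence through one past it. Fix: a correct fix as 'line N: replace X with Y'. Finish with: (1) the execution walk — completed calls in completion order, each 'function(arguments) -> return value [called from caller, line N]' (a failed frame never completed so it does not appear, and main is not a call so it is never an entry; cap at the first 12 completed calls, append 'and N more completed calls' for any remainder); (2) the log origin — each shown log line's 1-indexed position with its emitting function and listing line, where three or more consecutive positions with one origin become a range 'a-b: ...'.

Answer: the defect is in merge_totals at line 42.
Core observation: Everything matches until log position 12, which reads 'driver got 0' in place of 'driver got 9'.
Call chain: main.
First divergence: at position 12 the run shows 'driver got 0' where the working version logs 'driver got 9'.
Intended log window:
  10: index_entries start: n=4 cutoff=3
  11: match at position 0
  12: driver got 9
Execution walk:
  process_batch([3, 10, 3, 6]) -> 10  [called from shape_report, line 27]
  pick_anchor([3, 10, 3, 6], 3) -> 2  [called from shape_report, line 28]
  locate_pivot(10, 2) -> 5  [called from shape_report, line 30]
  shape_report([3, 10, 3, 6], 3) -> 5  [called from main, line 48]
  index_entries([3, 10, 3, 6], 3) -> 0  [called from merge_totals, line 39]
  merge_totals([3, 10, 3, 6], 3) -> 0  [called from main, line 50]
Log line origins:
  1: from main, line 47
  2: from shape_report, line 26
  3: from process_batch, line 2
  4: from process_batch, line 7
  5: from pick_anchor, line 11
  6: from pick_anchor, line 16
  7: from shape_report, line 29
  8: from locate_pivot, line 20
  9: from main, line 49
  10: from index_entries, line 33
  11: from merge_totals, line 40
  12: from main, line 51
A correct fix: line 42: replace `-` with `*`.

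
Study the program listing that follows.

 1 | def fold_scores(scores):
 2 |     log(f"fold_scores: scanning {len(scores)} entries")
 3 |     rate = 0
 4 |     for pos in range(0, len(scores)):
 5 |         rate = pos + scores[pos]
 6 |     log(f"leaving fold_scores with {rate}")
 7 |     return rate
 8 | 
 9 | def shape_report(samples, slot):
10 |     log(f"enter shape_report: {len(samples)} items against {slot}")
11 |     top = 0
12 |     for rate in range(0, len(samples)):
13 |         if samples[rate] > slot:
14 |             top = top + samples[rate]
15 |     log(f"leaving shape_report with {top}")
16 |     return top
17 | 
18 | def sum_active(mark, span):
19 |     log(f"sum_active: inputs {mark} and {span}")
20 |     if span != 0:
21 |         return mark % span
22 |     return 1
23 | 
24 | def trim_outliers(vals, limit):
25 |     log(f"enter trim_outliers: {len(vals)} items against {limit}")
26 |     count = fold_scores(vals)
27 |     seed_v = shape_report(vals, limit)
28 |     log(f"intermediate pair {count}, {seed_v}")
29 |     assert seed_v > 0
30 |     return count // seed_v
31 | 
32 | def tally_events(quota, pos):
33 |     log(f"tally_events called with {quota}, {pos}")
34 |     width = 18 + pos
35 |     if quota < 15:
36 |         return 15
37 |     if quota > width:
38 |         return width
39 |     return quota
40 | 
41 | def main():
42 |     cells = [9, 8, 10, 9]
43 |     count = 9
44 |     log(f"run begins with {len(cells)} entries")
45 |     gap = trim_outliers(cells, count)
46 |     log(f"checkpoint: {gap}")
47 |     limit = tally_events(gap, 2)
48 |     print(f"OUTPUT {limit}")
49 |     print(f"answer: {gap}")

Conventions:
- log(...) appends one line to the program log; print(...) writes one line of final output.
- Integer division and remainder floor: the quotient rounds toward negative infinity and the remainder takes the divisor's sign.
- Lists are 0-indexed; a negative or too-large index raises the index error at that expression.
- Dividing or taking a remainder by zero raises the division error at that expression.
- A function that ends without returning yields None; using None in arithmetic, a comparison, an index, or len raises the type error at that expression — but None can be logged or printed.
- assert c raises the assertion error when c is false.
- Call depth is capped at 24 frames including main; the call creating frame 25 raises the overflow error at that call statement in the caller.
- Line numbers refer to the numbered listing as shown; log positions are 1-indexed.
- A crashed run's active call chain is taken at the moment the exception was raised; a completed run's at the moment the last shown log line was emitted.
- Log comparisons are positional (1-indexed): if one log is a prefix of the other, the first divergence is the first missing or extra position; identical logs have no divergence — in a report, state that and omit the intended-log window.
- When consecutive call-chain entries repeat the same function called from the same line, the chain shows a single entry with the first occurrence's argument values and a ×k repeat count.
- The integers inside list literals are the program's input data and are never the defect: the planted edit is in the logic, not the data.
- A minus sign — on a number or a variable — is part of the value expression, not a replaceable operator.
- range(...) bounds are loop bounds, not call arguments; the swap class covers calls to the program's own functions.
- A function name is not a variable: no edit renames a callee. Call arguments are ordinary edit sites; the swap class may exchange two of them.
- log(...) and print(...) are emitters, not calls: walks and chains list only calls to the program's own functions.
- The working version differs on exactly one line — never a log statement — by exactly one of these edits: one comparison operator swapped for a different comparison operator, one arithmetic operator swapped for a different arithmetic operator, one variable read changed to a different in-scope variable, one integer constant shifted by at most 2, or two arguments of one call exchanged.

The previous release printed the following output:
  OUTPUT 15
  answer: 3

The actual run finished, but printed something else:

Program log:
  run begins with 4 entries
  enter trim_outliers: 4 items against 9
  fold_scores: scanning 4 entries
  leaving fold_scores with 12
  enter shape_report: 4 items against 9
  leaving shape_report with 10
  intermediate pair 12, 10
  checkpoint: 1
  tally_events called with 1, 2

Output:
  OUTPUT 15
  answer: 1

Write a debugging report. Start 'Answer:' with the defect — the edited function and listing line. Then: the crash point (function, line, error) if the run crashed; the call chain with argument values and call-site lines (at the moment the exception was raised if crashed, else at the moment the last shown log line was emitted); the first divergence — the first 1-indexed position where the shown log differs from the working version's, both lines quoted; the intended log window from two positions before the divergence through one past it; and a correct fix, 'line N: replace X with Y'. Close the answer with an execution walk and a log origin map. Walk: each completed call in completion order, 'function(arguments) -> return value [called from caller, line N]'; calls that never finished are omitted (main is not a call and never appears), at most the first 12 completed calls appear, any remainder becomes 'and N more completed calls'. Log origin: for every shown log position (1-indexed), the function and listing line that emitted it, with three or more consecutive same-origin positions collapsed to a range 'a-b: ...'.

Answer: the defect is in fold_scores at line 5.
Key fact: The log first diverges at position 4: the faulty run prints 'leaving fold_scores with 12' where the working version prints 'leaving fold_scores with 36'.
Call chain: main -> tally_events(1, 2) (called at line 47).
First divergence: position 4; shown 'leaving fold_scores with 12' vs intended 'leaving fold_scores with 36'.
Intended log window:
  2: enter trim_outliers: 4 items against 9
  3: fold_scores: scanning 4 entries
  4: leaving fold_scores with 36
  5: enter shape_report: 4 items against 9
Execution walk:
  fold_scores([9, 8, 10, 9]) -> 12  [called from trim_outliers, line 26]
  shape_report([9, 8, 10, 9], 9) -> 10  [called from trim_outliers, line 27]
  trim_outliers([9, 8, 10, 9], 9) -> 1  [called from main, line 45]
  tally_events(1, 2) -> 15  [called from main, line 47]
Origin of each log line:
  1: emitted by main (line 44)
  2: emitted by trim_outliers (line 25)
  3: emitted by fold_scores (line 2)
  4: emitted by fold_scores (line 6)
  5: emitted by shape_report (line 10)
  6: emitted by shape_report (line 15)
  7: emitted by trim_outliers (line 28)
  8: emitted by main (line 46)
  9: emitted by tally_events (line 33)
A correct fix: line 5: replace `pos + scores[pos]` with `rate + scores[pos]`.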